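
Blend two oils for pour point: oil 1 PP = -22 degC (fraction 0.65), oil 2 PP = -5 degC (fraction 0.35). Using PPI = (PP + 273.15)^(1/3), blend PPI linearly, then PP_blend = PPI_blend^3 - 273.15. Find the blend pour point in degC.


PPI_1 = (-22 + 273.15)^(1/3) = 6.30925
PPI_2 = (-5 + 273.15)^(1/3) = 6.448508
PPI_blend = 0.65 * 6.30925 + 0.35 * 6.448508 = 6.35799
PP_blend = 6.35799^3 - 273.15 = 257.0156 - 273.15 = -16.13

-16.13 degC


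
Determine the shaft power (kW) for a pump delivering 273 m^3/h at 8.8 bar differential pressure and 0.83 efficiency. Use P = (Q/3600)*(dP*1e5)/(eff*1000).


Q = 273 / 3600 = 0.0758333 m^3/s
P = 0.0758333 * (8.8 * 1e5) / 0.83 / 1000 = 80.40

80.40 kW


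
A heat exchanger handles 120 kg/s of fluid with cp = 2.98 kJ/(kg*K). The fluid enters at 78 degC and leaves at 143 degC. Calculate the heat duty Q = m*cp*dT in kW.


Q = m_dot * cp * delta_T
delta_T = 143 - 78 = 65 K
Q = 120 * 2.98 * 65
= 357.6 * 65
= 23244 kW

23244 kW


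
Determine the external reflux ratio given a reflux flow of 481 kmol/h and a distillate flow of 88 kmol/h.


Reflux ratio definition: R = L / D (liquid returned / distillate withdrawn)
L = 481 kmol/h, D = 88 kmol/h
R = 481 / 88 = 5.466

5.466


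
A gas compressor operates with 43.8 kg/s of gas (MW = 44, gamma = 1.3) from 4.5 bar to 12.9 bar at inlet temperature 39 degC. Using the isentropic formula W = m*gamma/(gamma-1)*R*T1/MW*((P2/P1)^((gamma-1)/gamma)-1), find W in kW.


Isentropic work: W = m*(gamma/(gamma-1))*(R*T1/MW)*((P2/P1)^((gamma-1)/gamma) - 1)
T1 = 39 + 273.15 = 312.15 K
Pressure ratio = 12.9 / 4.5 = 2.86667
Exponent = (1.3 - 1)/1.3 = 0.230769
(P2/P1)^exp - 1 = 2.86667^0.230769 - 1 = 0.275113
W = 43.8 * 1.3 / 0.3 * 8.314 * 312.15 / 44 * 0.275113 = 3080

3080 kW


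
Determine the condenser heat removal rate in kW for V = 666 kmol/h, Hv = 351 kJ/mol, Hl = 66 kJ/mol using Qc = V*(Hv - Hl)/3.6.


Qc = 666 * (351 - 66) / 3.6 = 666 * 285 / 3.6 = 52720

52720 kW


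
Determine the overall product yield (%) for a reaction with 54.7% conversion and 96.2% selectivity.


Overall yield = conversion (%) * selectivity (%) / 100
Conversion = 54.7%, Selectivity = 96.2%
Y = 54.7 * 96.2 / 100
= 52.6214 %

52.6214 %


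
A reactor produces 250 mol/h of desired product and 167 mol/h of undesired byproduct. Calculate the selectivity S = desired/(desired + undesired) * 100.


Selectivity = desired / (desired + undesired) * 100
Total products = 250 + 167 = 417 mol/h
S = 250 / 417 * 100
= 0.5995 * 100
= 59.95 %

59.95 %


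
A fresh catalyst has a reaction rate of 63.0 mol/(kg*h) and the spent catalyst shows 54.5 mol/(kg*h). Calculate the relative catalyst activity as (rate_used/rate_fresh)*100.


Activity (%) = (rate_used / rate_fresh) * 100
rate_used = 54.5, rate_fresh = 63.0
= (54.5 / 63.0) * 100
= 0.8651 * 100 = 86.51

86.51 %


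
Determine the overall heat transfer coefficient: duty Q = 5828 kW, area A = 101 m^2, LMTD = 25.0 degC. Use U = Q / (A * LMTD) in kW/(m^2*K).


From Q = U*A*LMTD, U = Q / (A * LMTD)
U = 5828 / (101 * 25.0) = 5828 / 2525 = 2.308

2.308 kW/(m^2*K)


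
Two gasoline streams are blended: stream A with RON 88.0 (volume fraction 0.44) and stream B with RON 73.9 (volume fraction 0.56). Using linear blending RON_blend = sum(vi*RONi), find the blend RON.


Linear blending: RON_blend = sum(vi * RONi)
Contribution 1: 0.44 * 88.0 = 38.72
Contribution 2: 0.56 * 73.9 = 41.384
RON_blend = 38.72 + 41.384 = 80.104

80.104


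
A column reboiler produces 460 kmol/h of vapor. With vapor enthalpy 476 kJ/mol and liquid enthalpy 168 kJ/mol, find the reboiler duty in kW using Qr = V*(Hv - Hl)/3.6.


Qr = 460 * (476 - 168) / 3.6 = 460 * 308 / 3.6 = 39360

39360 kW


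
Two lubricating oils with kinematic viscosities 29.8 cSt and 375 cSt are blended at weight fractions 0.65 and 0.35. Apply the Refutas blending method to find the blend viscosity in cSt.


Refutas method: VBN_i = 14.534*ln(ln(visc_i + 0.8)) + 10.975, blended linearly by mass fraction; since VBN is linear in VBI_i = ln(ln(visc_i + 0.8)) and the fractions sum to 1, blend VBI directly: visc = exp(exp(VBI_blend)) - 0.8
VBI_1 = ln(ln(29.8 + 0.8)) = 1.22993
VBI_2 = ln(ln(375 + 0.8)) = 1.77987
VBI_blend = 0.65 * 1.22993 + 0.35 * 1.77987 = 1.42241
visc_blend = exp(exp(1.42241)) - 0.8 = 62.45

62.45 cSt


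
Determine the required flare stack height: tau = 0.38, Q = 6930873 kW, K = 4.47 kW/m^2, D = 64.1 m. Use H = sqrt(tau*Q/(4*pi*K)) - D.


tau*Q/(4*pi*K) = 0.38 * 6930873 / (4 * pi * 4.47) = 46887.2
sqrt(46887.2) = 216.535
H = 216.535 - 64.1 = 152.4

152.4 m


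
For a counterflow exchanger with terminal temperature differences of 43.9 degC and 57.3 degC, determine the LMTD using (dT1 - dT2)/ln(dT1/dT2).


LMTD = (dT1 - dT2) / ln(dT1/dT2)
= (43.9 - 57.3) / ln(43.9 / 57.3) = -13.4 / -0.266386 = 50.30

50.30 degC


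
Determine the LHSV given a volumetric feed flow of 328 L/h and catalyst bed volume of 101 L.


LHSV = volumetric feed rate / catalyst volume
= 328 L/h / 101 L
= 3.248 h^-1

3.248 h^-1


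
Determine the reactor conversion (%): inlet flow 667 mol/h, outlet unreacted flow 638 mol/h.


X = (F_in - F_out) / F_in * 100
Moles reacted = 667 - 638 = 29
X = 29 / 667 * 100
= 0.04348 * 100
= 4.348 %

4.348 %


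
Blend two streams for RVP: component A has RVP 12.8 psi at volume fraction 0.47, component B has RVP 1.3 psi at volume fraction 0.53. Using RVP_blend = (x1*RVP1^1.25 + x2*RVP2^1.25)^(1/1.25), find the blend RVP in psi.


Chevron index: RVP_blend = (sum xi*RVPi^1.25)^(1/1.25)
RVP^1.25 terms: 0.47 * 12.8^1.25 + 0.53 * 1.3^1.25 = 12.1149
RVP_blend = 12.1149^(1/1.25) = 7.356

7.356 psi


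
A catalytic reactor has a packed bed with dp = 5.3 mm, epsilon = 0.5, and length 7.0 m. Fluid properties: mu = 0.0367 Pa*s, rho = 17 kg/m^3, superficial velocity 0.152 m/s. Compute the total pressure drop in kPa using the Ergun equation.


dp = 5.3 mm = 0.0053 m
Viscous term = 150*0.0367*0.152*(1-0.5)^2 / (0.0053^2*0.5^3) = 59577.1
Inertial term = 1.75*17*0.152^2*(1-0.5) / (0.0053*0.5^3) = 518.75
dP/L = 59577.1 + 518.75 = 60095.8 Pa/m
dP = 60095.8 * 7.0 / 1000 = 420.7 kPa

420.7 kPa


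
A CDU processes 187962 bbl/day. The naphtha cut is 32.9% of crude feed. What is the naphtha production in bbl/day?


Crude throughput = 187962 bbl/day
Fraction yield = 32.9%
yield = throughput * fraction / 100
yield = 187962 * 32.9 / 100 = 61839.498

61839.498 bbl/day


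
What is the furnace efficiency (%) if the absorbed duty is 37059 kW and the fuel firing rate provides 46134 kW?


Furnace efficiency = Q_absorbed / Q_fuel * 100
= 37059 / 46134 * 100 = 80.33

80.33 %


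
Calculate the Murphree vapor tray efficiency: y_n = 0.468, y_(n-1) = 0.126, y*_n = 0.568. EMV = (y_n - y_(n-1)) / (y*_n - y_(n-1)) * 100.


Murphree vapor efficiency: EMV = (y_n - y_(n-1)) / (y*_n - y_(n-1)) * 100
EMV = (0.468 - 0.126) / (0.568 - 0.126) * 100 = 0.342 / 0.442 * 100 = 77.38

77.38 %


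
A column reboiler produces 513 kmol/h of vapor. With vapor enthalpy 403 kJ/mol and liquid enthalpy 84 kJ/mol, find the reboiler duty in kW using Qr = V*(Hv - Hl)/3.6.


Qr = 513 * (403 - 84) / 3.6 = 513 * 319 / 3.6 = 45460

45460 kW


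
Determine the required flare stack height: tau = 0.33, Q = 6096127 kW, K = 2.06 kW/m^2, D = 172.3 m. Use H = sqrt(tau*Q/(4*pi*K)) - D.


tau*Q/(4*pi*K) = 0.33 * 6096127 / (4 * pi * 2.06) = 77712.5
sqrt(77712.5) = 278.77
H = 278.77 - 172.3 = 106.5

106.5 m


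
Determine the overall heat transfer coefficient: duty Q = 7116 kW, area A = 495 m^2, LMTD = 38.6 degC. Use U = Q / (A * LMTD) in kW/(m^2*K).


From Q = U*A*LMTD, U = Q / (A * LMTD)
U = 7116 / (495 * 38.6) = 7116 / 19107 = 0.3724

0.3724 kW/(m^2*K)


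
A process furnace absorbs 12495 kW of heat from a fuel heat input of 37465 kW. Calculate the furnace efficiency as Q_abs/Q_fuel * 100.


Furnace efficiency = Q_absorbed / Q_fuel * 100
= 12495 / 37465 * 100 = 33.35

33.35 %


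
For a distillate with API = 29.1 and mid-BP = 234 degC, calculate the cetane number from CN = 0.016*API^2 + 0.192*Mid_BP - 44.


CN = 0.016 * 29.1^2 + 0.192 * 234 - 44
CN = 13.54896 + 44.928 - 44 = 14.47696

14.47696


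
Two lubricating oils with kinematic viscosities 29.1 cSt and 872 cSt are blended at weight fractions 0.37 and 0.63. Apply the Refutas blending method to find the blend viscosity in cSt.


Refutas method: VBN_i = 14.534*ln(ln(visc_i + 0.8)) + 10.975, blended linearly by mass fraction; since VBN is linear in VBI_i = ln(ln(visc_i + 0.8)) and the fractions sum to 1, blend VBI directly: visc = exp(exp(VBI_blend)) - 0.8
VBI_1 = ln(ln(29.1 + 0.8)) = 1.22315
VBI_2 = ln(ln(872 + 0.8)) = 1.91275
VBI_blend = 0.37 * 1.22315 + 0.63 * 1.91275 = 1.6576
visc_blend = exp(exp(1.6576)) - 0.8 = 189.1

189.1 cSt


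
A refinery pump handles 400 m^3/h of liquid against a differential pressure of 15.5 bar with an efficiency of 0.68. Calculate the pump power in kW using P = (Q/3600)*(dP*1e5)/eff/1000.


Q = 400 / 3600 = 0.111111 m^3/s
P = 0.111111 * (15.5 * 1e5) / 0.68 / 1000 = 253.3

253.3 kW


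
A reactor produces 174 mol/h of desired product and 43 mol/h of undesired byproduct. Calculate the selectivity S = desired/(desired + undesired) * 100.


Selectivity = desired / (desired + undesired) * 100
Total products = 174 + 43 = 217 mol/h
S = 174 / 217 * 100
= 0.8018 * 100
= 80.18 %

80.18 %


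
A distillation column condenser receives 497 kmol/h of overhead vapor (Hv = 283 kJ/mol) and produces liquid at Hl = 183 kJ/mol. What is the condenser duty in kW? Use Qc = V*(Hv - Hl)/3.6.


Qc = 497 * (283 - 183) / 3.6 = 497 * 100 / 3.6 = 13810

13810 kW


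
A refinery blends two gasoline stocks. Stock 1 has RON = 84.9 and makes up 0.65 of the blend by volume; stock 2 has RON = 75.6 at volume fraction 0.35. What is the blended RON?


Linear blending: RON_blend = sum(vi * RONi)
Contribution 1: 0.65 * 84.9 = 55.185
Contribution 2: 0.35 * 75.6 = 26.46
RON_blend = 55.185 + 26.46 = 81.645

81.645


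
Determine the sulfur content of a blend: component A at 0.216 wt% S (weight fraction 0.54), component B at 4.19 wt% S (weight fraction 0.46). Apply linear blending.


Linear sulfur blending: S_blend = x1*S1 + x2*S2
Contribution 1: 0.54 * 0.216 = 0.11664 wt%
Contribution 2: 0.46 * 4.19 = 1.9274 wt%
S_blend = 0.11664 + 1.9274 = 2.04404

2.04404 wt%


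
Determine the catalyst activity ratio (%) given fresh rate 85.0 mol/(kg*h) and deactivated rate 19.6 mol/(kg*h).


Activity (%) = (rate_used / rate_fresh) * 100
rate_used = 19.6, rate_fresh = 85.0
= (19.6 / 85.0) * 100
= 0.2306 * 100 = 23.06

23.06 %


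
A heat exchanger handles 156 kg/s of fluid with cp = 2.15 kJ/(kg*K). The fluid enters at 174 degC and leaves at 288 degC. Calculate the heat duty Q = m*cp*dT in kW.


Q = m_dot * cp * delta_T
delta_T = 288 - 174 = 114 K
Q = 156 * 2.15 * 114
= 335.4 * 114
= 38235.6 kW

38235.6 kW


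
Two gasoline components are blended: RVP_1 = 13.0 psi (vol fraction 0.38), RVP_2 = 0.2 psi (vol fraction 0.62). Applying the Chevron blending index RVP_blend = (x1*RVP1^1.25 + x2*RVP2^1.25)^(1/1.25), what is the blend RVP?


Chevron index: RVP_blend = (sum xi*RVPi^1.25)^(1/1.25)
RVP^1.25 terms: 0.38 * 13.0^1.25 + 0.62 * 0.2^1.25 = 9.46314
RVP_blend = 9.46314^(1/1.25) = 6.037

6.037 psi


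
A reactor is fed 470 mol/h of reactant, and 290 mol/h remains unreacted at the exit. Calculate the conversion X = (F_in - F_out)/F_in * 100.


X = (F_in - F_out) / F_in * 100
Moles reacted = 470 - 290 = 180
X = 180 / 470 * 100
= 0.3830 * 100
= 38.30 %

38.30 %


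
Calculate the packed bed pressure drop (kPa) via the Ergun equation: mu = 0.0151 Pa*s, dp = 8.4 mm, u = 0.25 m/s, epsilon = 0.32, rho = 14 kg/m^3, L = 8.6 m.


dp = 8.4 mm = 0.0084 m
Viscous term = 150*0.0151*0.25*(1-0.32)^2 / (0.0084^2*0.32^3) = 113245
Inertial term = 1.75*14*0.25^2*(1-0.32) / (0.0084*0.32^3) = 3782.91
dP/L = 113245 + 3782.91 = 117028 Pa/m
dP = 117028 * 8.6 / 1000 = 1006 kPa

1006 kPa


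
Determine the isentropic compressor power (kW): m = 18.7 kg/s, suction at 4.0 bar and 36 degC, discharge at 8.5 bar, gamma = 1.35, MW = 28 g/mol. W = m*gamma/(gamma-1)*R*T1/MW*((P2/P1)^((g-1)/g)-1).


Isentropic work: W = m*(gamma/(gamma-1))*(R*T1/MW)*((P2/P1)^((gamma-1)/gamma) - 1)
T1 = 36 + 273.15 = 309.15 K
Pressure ratio = 8.5 / 4.0 = 2.125
Exponent = (1.35 - 1)/1.35 = 0.259259
(P2/P1)^exp - 1 = 2.125^0.259259 - 1 = 0.215824
W = 18.7 * 1.35 / 0.35 * 8.314 * 309.15 / 28 * 0.215824 = 1429

1429 kW


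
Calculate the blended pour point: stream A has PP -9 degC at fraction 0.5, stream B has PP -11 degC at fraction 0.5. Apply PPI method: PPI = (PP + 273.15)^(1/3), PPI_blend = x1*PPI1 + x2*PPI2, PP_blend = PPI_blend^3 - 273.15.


PPI_1 = (-9 + 273.15)^(1/3) = 6.416283
PPI_2 = (-11 + 273.15)^(1/3) = 6.400049
PPI_blend = 0.5 * 6.416283 + 0.5 * 6.400049 = 6.408166
PP_blend = 6.408166^3 - 273.15 = 263.1487 - 273.15 = -10

-10 degC


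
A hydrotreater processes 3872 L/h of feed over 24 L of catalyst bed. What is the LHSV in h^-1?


LHSV = volumetric feed rate / catalyst volume
= 3872 L/h / 24 L
= 161.3 h^-1

161.3 h^-1


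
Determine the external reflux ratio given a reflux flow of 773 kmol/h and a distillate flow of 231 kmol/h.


Reflux ratio definition: R = L / D (liquid returned / distillate withdrawn)
L = 773 kmol/h, D = 231 kmol/h
R = 773 / 231 = 3.346

3.346


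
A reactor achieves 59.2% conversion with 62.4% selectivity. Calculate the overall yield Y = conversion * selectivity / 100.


Overall yield = conversion (%) * selectivity (%) / 100
Conversion = 59.2%, Selectivity = 62.4%
Y = 59.2 * 62.4 / 100
= 36.9408 %

36.9408 %


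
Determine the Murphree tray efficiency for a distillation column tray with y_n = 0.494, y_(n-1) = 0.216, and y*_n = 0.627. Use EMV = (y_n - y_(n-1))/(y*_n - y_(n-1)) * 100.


Murphree vapor efficiency: EMV = (y_n - y_(n-1)) / (y*_n - y_(n-1)) * 100
EMV = (0.494 - 0.216) / (0.627 - 0.216) * 100 = 0.278 / 0.411 * 100 = 67.64

67.64 %


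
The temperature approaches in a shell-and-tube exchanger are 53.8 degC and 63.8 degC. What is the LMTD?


LMTD = (dT1 - dT2) / ln(dT1/dT2)
= (53.8 - 63.8) / ln(53.8 / 63.8) = -10 / -0.17048 = 58.66

58.66 degC


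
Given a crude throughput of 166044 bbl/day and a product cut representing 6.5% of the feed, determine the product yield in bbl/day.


Crude throughput = 166044 bbl/day
Fraction yield = 6.5%
yield = throughput * fraction / 100
yield = 166044 * 6.5 / 100 = 10792.86

10792.86 bbl/day


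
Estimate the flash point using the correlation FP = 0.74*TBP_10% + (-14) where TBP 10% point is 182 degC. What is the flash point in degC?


FP = 0.74 * 182 + (-14) = 120.68

120.68 degC


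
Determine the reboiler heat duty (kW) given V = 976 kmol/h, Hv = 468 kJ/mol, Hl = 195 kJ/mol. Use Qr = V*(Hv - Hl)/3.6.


Qr = 976 * (468 - 195) / 3.6 = 976 * 273 / 3.6 = 74010

74010 kW


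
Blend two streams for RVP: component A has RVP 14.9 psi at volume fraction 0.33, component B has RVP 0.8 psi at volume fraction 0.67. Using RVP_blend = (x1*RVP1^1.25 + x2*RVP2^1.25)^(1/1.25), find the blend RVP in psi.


Chevron index: RVP_blend = (sum xi*RVPi^1.25)^(1/1.25)
RVP^1.25 terms: 0.33 * 14.9^1.25 + 0.67 * 0.8^1.25 = 10.1674
RVP_blend = 10.1674^(1/1.25) = 6.394

6.394 psi


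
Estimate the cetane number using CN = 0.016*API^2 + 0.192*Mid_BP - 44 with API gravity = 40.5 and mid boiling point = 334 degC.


CN = 0.016 * 40.5^2 + 0.192 * 334 - 44
CN = 26.244 + 64.128 - 44 = 46.372

46.372


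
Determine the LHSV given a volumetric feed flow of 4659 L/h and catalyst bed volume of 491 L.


LHSV = volumetric feed rate / catalyst volume
= 4659 L/h / 491 L
= 9.489 h^-1

9.489 h^-1


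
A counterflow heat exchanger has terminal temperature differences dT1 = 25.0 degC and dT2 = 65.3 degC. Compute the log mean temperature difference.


LMTD = (dT1 - dT2) / ln(dT1/dT2)
= (25.0 - 65.3) / ln(25.0 / 65.3) = -40.3 / -0.960116 = 41.97

41.97 degC


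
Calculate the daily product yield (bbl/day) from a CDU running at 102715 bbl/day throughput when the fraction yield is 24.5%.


Crude throughput = 102715 bbl/day
Fraction yield = 24.5%
yield = throughput * fraction / 100
yield = 102715 * 24.5 / 100 = 25165.175

25165.175 bbl/day


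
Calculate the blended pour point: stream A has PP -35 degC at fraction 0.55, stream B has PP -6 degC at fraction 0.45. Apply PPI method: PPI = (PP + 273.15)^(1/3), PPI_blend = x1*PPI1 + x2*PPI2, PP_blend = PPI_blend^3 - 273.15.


PPI_1 = (-35 + 273.15)^(1/3) = 6.198456
PPI_2 = (-6 + 273.15)^(1/3) = 6.440482
PPI_blend = 0.55 * 6.198456 + 0.45 * 6.440482 = 6.307368
PP_blend = 6.307368^3 - 273.15 = 250.9253 - 273.15 = -22.22

-22.22 degC


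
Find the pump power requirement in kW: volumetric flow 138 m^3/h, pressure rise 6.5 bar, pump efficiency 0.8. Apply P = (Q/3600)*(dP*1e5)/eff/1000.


Q = 138 / 3600 = 0.0383333 m^3/s
P = 0.0383333 * (6.5 * 1e5) / 0.8 / 1000 = 31.15

31.15 kW


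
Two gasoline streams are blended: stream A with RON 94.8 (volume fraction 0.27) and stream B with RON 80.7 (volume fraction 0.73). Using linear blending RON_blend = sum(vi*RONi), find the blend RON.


Linear blending: RON_blend = sum(vi * RONi)
Contribution 1: 0.27 * 94.8 = 25.596
Contribution 2: 0.73 * 80.7 = 58.911
RON_blend = 25.596 + 58.911 = 84.507

84.507


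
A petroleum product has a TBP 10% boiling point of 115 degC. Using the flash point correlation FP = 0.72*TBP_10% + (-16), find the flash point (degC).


FP = 0.72 * 115 + (-16) = 66.8

66.8 degC


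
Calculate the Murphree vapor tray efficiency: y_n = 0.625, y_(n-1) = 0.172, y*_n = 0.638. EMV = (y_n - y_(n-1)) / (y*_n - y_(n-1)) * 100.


Murphree vapor efficiency: EMV = (y_n - y_(n-1)) / (y*_n - y_(n-1)) * 100
EMV = (0.625 - 0.172) / (0.638 - 0.172) * 100 = 0.453 / 0.466 * 100 = 97.21

97.21 %


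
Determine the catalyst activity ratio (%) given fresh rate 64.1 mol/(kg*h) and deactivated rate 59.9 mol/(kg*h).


Activity (%) = (rate_used / rate_fresh) * 100
rate_used = 59.9, rate_fresh = 64.1
= (59.9 / 64.1) * 100
= 0.9345 * 100 = 93.45

93.45 %


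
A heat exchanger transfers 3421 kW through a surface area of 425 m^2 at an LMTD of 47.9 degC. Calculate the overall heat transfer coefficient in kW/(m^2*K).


From Q = U*A*LMTD, U = Q / (A * LMTD)
U = 3421 / (425 * 47.9) = 3421 / 20357.5 = 0.1680

0.1680 kW/(m^2*K)


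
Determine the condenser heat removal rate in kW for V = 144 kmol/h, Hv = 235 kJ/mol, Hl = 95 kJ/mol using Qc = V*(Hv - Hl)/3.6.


Qc = 144 * (235 - 95) / 3.6 = 144 * 140 / 3.6 = 5600

5600 kW


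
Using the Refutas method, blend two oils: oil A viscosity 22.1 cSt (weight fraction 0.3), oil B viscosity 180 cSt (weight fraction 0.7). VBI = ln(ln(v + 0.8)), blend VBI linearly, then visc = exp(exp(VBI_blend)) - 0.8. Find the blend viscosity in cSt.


Refutas method: VBN_i = 14.534*ln(ln(visc_i + 0.8)) + 10.975, blended linearly by mass fraction; since VBN is linear in VBI_i = ln(ln(visc_i + 0.8)) and the fractions sum to 1, blend VBI directly: visc = exp(exp(VBI_blend)) - 0.8
VBI_1 = ln(ln(22.1 + 0.8)) = 1.1414
VBI_2 = ln(ln(180 + 0.8)) = 1.64816
VBI_blend = 0.3 * 1.1414 + 0.7 * 1.64816 = 1.49613
visc_blend = exp(exp(1.49613)) - 0.8 = 86.07

86.07 cSt


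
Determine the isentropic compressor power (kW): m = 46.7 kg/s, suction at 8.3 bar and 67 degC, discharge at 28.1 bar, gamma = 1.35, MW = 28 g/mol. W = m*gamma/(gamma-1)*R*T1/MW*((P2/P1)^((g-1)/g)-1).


Isentropic work: W = m*(gamma/(gamma-1))*(R*T1/MW)*((P2/P1)^((gamma-1)/gamma) - 1)
T1 = 67 + 273.15 = 340.15 K
Pressure ratio = 28.1 / 8.3 = 3.38554
Exponent = (1.35 - 1)/1.35 = 0.259259
(P2/P1)^exp - 1 = 3.38554^0.259259 - 1 = 0.371863
W = 46.7 * 1.35 / 0.35 * 8.314 * 340.15 / 28 * 0.371863 = 6765

6765 kW


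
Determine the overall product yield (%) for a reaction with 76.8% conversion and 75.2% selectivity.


Overall yield = conversion (%) * selectivity (%) / 100
Conversion = 76.8%, Selectivity = 75.2%
Y = 76.8 * 75.2 / 100
= 57.7536 %

57.7536 %


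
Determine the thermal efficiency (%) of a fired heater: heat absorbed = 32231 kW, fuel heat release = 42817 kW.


Furnace efficiency = Q_absorbed / Q_fuel * 100
= 32231 / 42817 * 100 = 75.28

75.28 %


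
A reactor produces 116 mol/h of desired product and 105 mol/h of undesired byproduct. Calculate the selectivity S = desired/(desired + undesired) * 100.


Selectivity = desired / (desired + undesired) * 100
Total products = 116 + 105 = 221 mol/h
S = 116 / 221 * 100
= 0.5249 * 100
= 52.49 %

52.49 %


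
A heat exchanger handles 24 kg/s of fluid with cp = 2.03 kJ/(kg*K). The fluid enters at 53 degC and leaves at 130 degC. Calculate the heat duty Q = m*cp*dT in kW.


Q = m_dot * cp * delta_T
delta_T = 130 - 53 = 77 K
Q = 24 * 2.03 * 77
= 48.72 * 77
= 3751.44 kW

3751.44 kW


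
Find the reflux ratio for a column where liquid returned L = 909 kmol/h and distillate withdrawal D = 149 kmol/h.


Reflux ratio definition: R = L / D (liquid returned / distillate withdrawn)
L = 909 kmol/h, D = 149 kmol/h
R = 909 / 149 = 6.101

6.101


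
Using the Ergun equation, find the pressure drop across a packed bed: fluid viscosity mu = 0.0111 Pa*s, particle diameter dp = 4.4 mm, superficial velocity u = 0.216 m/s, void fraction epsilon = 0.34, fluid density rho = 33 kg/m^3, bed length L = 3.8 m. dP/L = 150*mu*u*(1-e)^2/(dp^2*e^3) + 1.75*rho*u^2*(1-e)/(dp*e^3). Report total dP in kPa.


dp = 4.4 mm = 0.0044 m
Viscous term = 150*0.0111*0.216*(1-0.34)^2 / (0.0044^2*0.34^3) = 205880
Inertial term = 1.75*33*0.216^2*(1-0.34) / (0.0044*0.34^3) = 10282.9
dP/L = 205880 + 10282.9 = 216163 Pa/m
dP = 216163 * 3.8 / 1000 = 821.4 kPa

821.4 kPa


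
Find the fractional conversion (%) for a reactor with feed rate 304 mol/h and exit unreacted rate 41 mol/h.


X = (F_in - F_out) / F_in * 100
Moles reacted = 304 - 41 = 263
X = 263 / 304 * 100
= 0.8651 * 100
= 86.51 %

86.51 %


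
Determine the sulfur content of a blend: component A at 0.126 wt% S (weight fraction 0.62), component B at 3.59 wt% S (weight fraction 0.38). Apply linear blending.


Linear sulfur blending: S_blend = x1*S1 + x2*S2
Contribution 1: 0.62 * 0.126 = 0.07812 wt%
Contribution 2: 0.38 * 3.59 = 1.3642 wt%
S_blend = 0.07812 + 1.3642 = 1.44232

1.44232 wt%


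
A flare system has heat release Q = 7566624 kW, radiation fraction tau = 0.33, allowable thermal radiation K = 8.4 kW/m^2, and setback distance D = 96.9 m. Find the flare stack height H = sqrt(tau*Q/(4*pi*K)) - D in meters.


tau*Q/(4*pi*K) = 0.33 * 7566624 / (4 * pi * 8.4) = 23655.2
sqrt(23655.2) = 153.802
H = 153.802 - 96.9 = 56.90

56.90 m


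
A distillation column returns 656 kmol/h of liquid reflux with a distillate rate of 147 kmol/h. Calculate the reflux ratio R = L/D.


Reflux ratio definition: R = L / D (liquid returned / distillate withdrawn)
L = 656 kmol/h, D = 147 kmol/h
R = 656 / 147 = 4.463

4.463


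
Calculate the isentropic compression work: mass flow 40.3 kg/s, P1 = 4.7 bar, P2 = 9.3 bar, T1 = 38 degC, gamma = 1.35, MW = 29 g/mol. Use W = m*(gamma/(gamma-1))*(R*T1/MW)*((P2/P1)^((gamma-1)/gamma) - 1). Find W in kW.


Isentropic work: W = m*(gamma/(gamma-1))*(R*T1/MW)*((P2/P1)^((gamma-1)/gamma) - 1)
T1 = 38 + 273.15 = 311.15 K
Pressure ratio = 9.3 / 4.7 = 1.97872
Exponent = (1.35 - 1)/1.35 = 0.259259
(P2/P1)^exp - 1 = 1.97872^0.259259 - 1 = 0.193549
W = 40.3 * 1.35 / 0.35 * 8.314 * 311.15 / 29 * 0.193549 = 2684

2684 kW


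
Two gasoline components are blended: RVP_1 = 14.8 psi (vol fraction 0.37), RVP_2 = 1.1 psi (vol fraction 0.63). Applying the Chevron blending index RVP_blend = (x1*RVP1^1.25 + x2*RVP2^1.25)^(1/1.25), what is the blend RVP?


Chevron index: RVP_blend = (sum xi*RVPi^1.25)^(1/1.25)
RVP^1.25 terms: 0.37 * 14.8^1.25 + 0.63 * 1.1^1.25 = 11.4503
RVP_blend = 11.4503^(1/1.25) = 7.032

7.032 psi


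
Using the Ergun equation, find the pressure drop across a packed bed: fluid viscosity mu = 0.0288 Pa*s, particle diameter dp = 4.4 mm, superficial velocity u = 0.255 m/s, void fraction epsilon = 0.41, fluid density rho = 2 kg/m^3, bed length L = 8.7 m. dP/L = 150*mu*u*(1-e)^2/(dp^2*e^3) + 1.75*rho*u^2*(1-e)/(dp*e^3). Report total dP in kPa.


dp = 4.4 mm = 0.0044 m
Viscous term = 150*0.0288*0.255*(1-0.41)^2 / (0.0044^2*0.41^3) = 287390
Inertial term = 1.75*2*0.255^2*(1-0.41) / (0.0044*0.41^3) = 442.788
dP/L = 287390 + 442.788 = 287833 Pa/m
dP = 287833 * 8.7 / 1000 = 2504 kPa

2504 kPa


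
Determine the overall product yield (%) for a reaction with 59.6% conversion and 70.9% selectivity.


Overall yield = conversion (%) * selectivity (%) / 100
Conversion = 59.6%, Selectivity = 70.9%
Y = 59.6 * 70.9 / 100
= 42.2564 %

42.2564 %


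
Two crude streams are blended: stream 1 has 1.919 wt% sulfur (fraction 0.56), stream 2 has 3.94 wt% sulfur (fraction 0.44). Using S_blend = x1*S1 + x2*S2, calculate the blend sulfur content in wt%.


Linear sulfur blending: S_blend = x1*S1 + x2*S2
Contribution 1: 0.56 * 1.919 = 1.07464 wt%
Contribution 2: 0.44 * 3.94 = 1.7336 wt%
S_blend = 1.07464 + 1.7336 = 2.80824

2.80824 wt%


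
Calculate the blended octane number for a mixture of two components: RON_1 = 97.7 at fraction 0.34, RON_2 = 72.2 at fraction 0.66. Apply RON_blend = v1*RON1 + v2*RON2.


Linear blending: RON_blend = sum(vi * RONi)
Contribution 1: 0.34 * 97.7 = 33.218
Contribution 2: 0.66 * 72.2 = 47.652
RON_blend = 33.218 + 47.652 = 80.87

80.87


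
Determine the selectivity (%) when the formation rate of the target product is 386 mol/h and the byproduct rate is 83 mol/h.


Selectivity = desired / (desired + undesired) * 100
Total products = 386 + 83 = 469 mol/h
S = 386 / 469 * 100
= 0.8230 * 100
= 82.30 %

82.30 %


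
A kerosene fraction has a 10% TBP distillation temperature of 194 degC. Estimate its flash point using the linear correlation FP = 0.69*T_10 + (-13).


FP = 0.69 * 194 + (-13) = 120.86

120.86 degC


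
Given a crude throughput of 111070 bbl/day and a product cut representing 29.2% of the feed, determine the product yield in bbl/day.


Crude throughput = 111070 bbl/day
Fraction yield = 29.2%
yield = throughput * fraction / 100
yield = 111070 * 29.2 / 100 = 32432.44

32432.44 bbl/day


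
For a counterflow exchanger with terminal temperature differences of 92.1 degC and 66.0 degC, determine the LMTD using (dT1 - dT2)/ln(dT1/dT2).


LMTD = (dT1 - dT2) / ln(dT1/dT2)
= (92.1 - 66.0) / ln(92.1 / 66.0) = 26.1 / 0.33322 = 78.33

78.33 degC


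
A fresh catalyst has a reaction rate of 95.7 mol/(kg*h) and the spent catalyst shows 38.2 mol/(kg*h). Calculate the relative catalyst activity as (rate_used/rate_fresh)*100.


Activity (%) = (rate_used / rate_fresh) * 100
rate_used = 38.2, rate_fresh = 95.7
= (38.2 / 95.7) * 100
= 0.3992 * 100 = 39.92

39.92 %


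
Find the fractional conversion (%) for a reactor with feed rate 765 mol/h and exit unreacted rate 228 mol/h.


X = (F_in - F_out) / F_in * 100
Moles reacted = 765 - 228 = 537
X = 537 / 765 * 100
= 0.7020 * 100
= 70.20 %

70.20 %


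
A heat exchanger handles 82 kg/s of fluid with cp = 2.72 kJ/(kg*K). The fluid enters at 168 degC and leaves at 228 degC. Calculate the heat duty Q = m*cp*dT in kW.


Q = m_dot * cp * delta_T
delta_T = 228 - 168 = 60 K
Q = 82 * 2.72 * 60
= 223.04 * 60
= 13382.4 kW

13382.4 kW


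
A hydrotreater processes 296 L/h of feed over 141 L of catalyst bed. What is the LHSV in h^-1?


LHSV = volumetric feed rate / catalyst volume
= 296 L/h / 141 L
= 2.099 h^-1

2.099 h^-1


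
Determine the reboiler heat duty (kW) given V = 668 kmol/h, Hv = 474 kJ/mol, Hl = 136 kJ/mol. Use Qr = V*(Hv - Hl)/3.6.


Qr = 668 * (474 - 136) / 3.6 = 668 * 338 / 3.6 = 62720

62720 kW


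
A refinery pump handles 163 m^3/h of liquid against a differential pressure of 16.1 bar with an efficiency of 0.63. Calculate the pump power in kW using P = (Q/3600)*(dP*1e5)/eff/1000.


Q = 163 / 3600 = 0.0452778 m^3/s
P = 0.0452778 * (16.1 * 1e5) / 0.63 / 1000 = 115.7

115.7 kW


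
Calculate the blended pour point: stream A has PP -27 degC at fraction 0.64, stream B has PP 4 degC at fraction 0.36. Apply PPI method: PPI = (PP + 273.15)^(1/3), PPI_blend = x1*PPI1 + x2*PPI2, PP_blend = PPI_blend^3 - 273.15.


PPI_1 = (-27 + 273.15)^(1/3) = 6.2671
PPI_2 = (4 + 273.15)^(1/3) = 6.51986
PPI_blend = 0.64 * 6.2671 + 0.36 * 6.51986 = 6.358094
PP_blend = 6.358094^3 - 273.15 = 257.0282 - 273.15 = -16.12

-16.12 degC


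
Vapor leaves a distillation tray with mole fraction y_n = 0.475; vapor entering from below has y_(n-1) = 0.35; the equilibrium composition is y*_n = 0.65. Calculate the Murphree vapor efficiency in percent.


Murphree vapor efficiency: EMV = (y_n - y_(n-1)) / (y*_n - y_(n-1)) * 100
EMV = (0.475 - 0.35) / (0.65 - 0.35) * 100 = 0.125 / 0.3 * 100 = 41.67

41.67 %


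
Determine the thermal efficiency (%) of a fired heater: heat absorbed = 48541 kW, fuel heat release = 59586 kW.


Furnace efficiency = Q_absorbed / Q_fuel * 100
= 48541 / 59586 * 100 = 81.46

81.46 %


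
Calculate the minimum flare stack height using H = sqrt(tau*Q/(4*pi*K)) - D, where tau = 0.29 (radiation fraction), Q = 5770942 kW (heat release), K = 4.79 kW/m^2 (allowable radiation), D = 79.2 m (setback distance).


tau*Q/(4*pi*K) = 0.29 * 5770942 / (4 * pi * 4.79) = 27803.5
sqrt(27803.5) = 166.744
H = 166.744 - 79.2 = 87.54

87.54 m


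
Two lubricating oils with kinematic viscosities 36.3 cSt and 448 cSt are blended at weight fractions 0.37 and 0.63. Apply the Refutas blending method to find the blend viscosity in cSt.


Refutas method: VBN_i = 14.534*ln(ln(visc_i + 0.8)) + 10.975, blended linearly by mass fraction; since VBN is linear in VBI_i = ln(ln(visc_i + 0.8)) and the fractions sum to 1, blend VBI directly: visc = exp(exp(VBI_blend)) - 0.8
VBI_1 = ln(ln(36.3 + 0.8)) = 1.28471
VBI_2 = ln(ln(448 + 0.8)) = 1.80937
VBI_blend = 0.37 * 1.28471 + 0.63 * 1.80937 = 1.61525
visc_blend = exp(exp(1.61525)) - 0.8 = 152.0

152.0 cSt


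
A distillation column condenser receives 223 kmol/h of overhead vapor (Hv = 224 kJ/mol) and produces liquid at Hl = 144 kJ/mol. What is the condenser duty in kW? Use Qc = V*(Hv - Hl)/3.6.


Qc = 223 * (224 - 144) / 3.6 = 223 * 80 / 3.6 = 4956

4956 kW


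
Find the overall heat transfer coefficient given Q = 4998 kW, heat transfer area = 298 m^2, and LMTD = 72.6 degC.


From Q = U*A*LMTD, U = Q / (A * LMTD)
U = 4998 / (298 * 72.6) = 4998 / 21634.8 = 0.2310

0.2310 kW/(m^2*K)


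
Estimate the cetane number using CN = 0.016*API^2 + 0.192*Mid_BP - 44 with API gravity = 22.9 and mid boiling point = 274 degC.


CN = 0.016 * 22.9^2 + 0.192 * 274 - 44
CN = 8.39056 + 52.608 - 44 = 16.99856

16.99856


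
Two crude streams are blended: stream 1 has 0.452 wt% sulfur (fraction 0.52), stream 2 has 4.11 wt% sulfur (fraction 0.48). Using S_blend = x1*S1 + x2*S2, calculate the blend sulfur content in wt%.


Linear sulfur blending: S_blend = x1*S1 + x2*S2
Contribution 1: 0.52 * 0.452 = 0.23504 wt%
Contribution 2: 0.48 * 4.11 = 1.9728 wt%
S_blend = 0.23504 + 1.9728 = 2.20784

2.20784 wt%


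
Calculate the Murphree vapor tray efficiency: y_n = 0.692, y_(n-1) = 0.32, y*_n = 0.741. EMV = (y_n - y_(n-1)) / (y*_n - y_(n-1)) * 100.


Murphree vapor efficiency: EMV = (y_n - y_(n-1)) / (y*_n - y_(n-1)) * 100
EMV = (0.692 - 0.32) / (0.741 - 0.32) * 100 = 0.372 / 0.421 * 100 = 88.36

88.36 %


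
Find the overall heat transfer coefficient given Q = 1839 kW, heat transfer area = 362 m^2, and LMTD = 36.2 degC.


From Q = U*A*LMTD, U = Q / (A * LMTD)
U = 1839 / (362 * 36.2) = 1839 / 13104.4 = 0.1403

0.1403 kW/(m^2*K)


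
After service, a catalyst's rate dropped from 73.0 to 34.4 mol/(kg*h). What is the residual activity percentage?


Activity (%) = (rate_used / rate_fresh) * 100
rate_used = 34.4, rate_fresh = 73.0
= (34.4 / 73.0) * 100
= 0.4712 * 100 = 47.12

47.12 %


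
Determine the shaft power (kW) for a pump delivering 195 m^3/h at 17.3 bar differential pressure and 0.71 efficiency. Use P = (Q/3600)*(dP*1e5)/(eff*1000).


Q = 195 / 3600 = 0.0541667 m^3/s
P = 0.0541667 * (17.3 * 1e5) / 0.71 / 1000 = 132.0

132.0 kW


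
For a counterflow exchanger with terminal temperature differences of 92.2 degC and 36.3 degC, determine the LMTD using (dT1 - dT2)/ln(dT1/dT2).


LMTD = (dT1 - dT2) / ln(dT1/dT2)
= (92.2 - 36.3) / ln(92.2 / 36.3) = 55.9 / 0.932142 = 59.97

59.97 degC


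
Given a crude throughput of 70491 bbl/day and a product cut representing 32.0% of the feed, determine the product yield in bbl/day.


Crude throughput = 70491 bbl/day
Fraction yield = 32.0%
yield = throughput * fraction / 100
yield = 70491 * 32.0 / 100 = 22557.12

22557.12 bbl/day


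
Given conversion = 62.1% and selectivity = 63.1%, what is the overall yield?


Overall yield = conversion (%) * selectivity (%) / 100
Conversion = 62.1%, Selectivity = 63.1%
Y = 62.1 * 63.1 / 100
= 39.1851 %

39.1851 %


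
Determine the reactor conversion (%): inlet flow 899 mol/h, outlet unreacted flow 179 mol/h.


X = (F_in - F_out) / F_in * 100
Moles reacted = 899 - 179 = 720
X = 720 / 899 * 100
= 0.8009 * 100
= 80.09 %

80.09 %


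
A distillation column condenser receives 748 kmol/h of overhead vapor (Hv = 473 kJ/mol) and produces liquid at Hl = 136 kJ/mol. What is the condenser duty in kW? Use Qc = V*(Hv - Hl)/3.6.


Qc = 748 * (473 - 136) / 3.6 = 748 * 337 / 3.6 = 70020

70020 kW


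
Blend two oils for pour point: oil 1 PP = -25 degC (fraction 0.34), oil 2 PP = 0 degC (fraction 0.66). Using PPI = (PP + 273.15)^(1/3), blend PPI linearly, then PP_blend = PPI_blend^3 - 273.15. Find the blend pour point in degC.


PPI_1 = (-25 + 273.15)^(1/3) = 6.284028
PPI_2 = (0 + 273.15)^(1/3) = 6.488342
PPI_blend = 0.34 * 6.284028 + 0.66 * 6.488342 = 6.418875
PP_blend = 6.418875^3 - 273.15 = 264.4702 - 273.15 = -8.68

-8.68 degC


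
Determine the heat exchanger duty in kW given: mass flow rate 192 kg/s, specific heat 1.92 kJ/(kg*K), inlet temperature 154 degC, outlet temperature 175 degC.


Q = m_dot * cp * delta_T
delta_T = 175 - 154 = 21 K
Q = 192 * 1.92 * 21
= 368.64 * 21
= 7741.44 kW

7741.44 kW


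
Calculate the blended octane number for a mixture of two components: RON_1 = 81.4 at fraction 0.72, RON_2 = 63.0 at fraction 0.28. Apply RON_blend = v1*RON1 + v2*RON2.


Linear blending: RON_blend = sum(vi * RONi)
Contribution 1: 0.72 * 81.4 = 58.608
Contribution 2: 0.28 * 63.0 = 17.64
RON_blend = 58.608 + 17.64 = 76.248

76.248


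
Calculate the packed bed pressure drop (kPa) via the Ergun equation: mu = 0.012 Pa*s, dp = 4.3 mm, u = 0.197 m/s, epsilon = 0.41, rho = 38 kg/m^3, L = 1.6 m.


dp = 4.3 mm = 0.0043 m
Viscous term = 150*0.012*0.197*(1-0.41)^2 / (0.0043^2*0.41^3) = 96862.2
Inertial term = 1.75*38*0.197^2*(1-0.41) / (0.0043*0.41^3) = 5137.91
dP/L = 96862.2 + 5137.91 = 102000 Pa/m
dP = 102000 * 1.6 / 1000 = 163.2 kPa

163.2 kPa


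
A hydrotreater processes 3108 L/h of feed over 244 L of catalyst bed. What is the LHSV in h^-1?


LHSV = volumetric feed rate / catalyst volume
= 3108 L/h / 244 L
= 12.74 h^-1

12.74 h^-1


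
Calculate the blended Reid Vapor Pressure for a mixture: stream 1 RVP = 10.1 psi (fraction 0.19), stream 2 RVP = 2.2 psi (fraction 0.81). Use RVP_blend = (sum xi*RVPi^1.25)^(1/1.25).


Chevron index: RVP_blend = (sum xi*RVPi^1.25)^(1/1.25)
RVP^1.25 terms: 0.19 * 10.1^1.25 + 0.81 * 2.2^1.25 = 5.59129
RVP_blend = 5.59129^(1/1.25) = 3.963

3.963 psi


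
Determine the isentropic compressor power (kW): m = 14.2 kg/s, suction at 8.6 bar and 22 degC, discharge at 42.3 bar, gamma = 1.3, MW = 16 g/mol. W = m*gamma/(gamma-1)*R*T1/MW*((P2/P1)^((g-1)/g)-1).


Isentropic work: W = m*(gamma/(gamma-1))*(R*T1/MW)*((P2/P1)^((gamma-1)/gamma) - 1)
T1 = 22 + 273.15 = 295.15 K
Pressure ratio = 42.3 / 8.6 = 4.9186
Exponent = (1.3 - 1)/1.3 = 0.230769
(P2/P1)^exp - 1 = 4.9186^0.230769 - 1 = 0.444294
W = 14.2 * 1.3 / 0.3 * 8.314 * 295.15 / 16 * 0.444294 = 4193

4193 kW


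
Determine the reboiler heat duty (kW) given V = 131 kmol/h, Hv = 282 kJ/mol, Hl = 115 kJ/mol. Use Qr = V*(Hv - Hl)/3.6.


Qr = 131 * (282 - 115) / 3.6 = 131 * 167 / 3.6 = 6077

6077 kW


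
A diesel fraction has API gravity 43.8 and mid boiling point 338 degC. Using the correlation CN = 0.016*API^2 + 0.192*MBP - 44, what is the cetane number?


CN = 0.016 * 43.8^2 + 0.192 * 338 - 44
CN = 30.69504 + 64.896 - 44 = 51.59104

51.59104


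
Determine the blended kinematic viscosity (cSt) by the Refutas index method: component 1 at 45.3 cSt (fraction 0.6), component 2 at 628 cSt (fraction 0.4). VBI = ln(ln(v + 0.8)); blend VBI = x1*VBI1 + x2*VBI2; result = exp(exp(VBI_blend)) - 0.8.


Refutas method: VBN_i = 14.534*ln(ln(visc_i + 0.8)) + 10.975, blended linearly by mass fraction; since VBN is linear in VBI_i = ln(ln(visc_i + 0.8)) and the fractions sum to 1, blend VBI directly: visc = exp(exp(VBI_blend)) - 0.8
VBI_1 = ln(ln(45.3 + 0.8)) = 1.34308
VBI_2 = ln(ln(628 + 0.8)) = 1.86312
VBI_blend = 0.6 * 1.34308 + 0.4 * 1.86312 = 1.5511
visc_blend = exp(exp(1.5511)) - 0.8 = 111.0

111.0 cSt


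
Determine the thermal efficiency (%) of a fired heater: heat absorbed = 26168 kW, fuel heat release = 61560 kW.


Furnace efficiency = Q_absorbed / Q_fuel * 100
= 26168 / 61560 * 100 = 42.51

42.51 %


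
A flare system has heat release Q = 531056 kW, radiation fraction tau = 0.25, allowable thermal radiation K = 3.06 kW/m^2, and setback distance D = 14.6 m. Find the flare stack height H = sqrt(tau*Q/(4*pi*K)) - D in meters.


tau*Q/(4*pi*K) = 0.25 * 531056 / (4 * pi * 3.06) = 3452.62
sqrt(3452.62) = 58.759
H = 58.759 - 14.6 = 44.16

44.16 m


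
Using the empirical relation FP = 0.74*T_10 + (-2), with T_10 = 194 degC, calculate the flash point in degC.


FP = 0.74 * 194 + (-2) = 141.56

141.56 degC


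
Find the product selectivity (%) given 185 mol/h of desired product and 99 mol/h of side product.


Selectivity = desired / (desired + undesired) * 100
Total products = 185 + 99 = 284 mol/h
S = 185 / 284 * 100
= 0.6514 * 100
= 65.14 %

65.14 %


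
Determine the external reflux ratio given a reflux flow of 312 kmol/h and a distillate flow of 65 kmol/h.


Reflux ratio definition: R = L / D (liquid returned / distillate withdrawn)
L = 312 kmol/h, D = 65 kmol/h
R = 312 / 65 = 4.800

4.800


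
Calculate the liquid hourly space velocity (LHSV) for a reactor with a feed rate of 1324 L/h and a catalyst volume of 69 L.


LHSV = volumetric feed rate / catalyst volume
= 1324 L/h / 69 L
= 19.19 h^-1

19.19 h^-1


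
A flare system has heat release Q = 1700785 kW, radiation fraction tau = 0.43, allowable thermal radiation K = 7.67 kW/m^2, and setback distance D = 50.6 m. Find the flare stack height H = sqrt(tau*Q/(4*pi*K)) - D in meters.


tau*Q/(4*pi*K) = 0.43 * 1700785 / (4 * pi * 7.67) = 7587.74
sqrt(7587.74) = 87.1076
H = 87.1076 - 50.6 = 36.51

36.51 m


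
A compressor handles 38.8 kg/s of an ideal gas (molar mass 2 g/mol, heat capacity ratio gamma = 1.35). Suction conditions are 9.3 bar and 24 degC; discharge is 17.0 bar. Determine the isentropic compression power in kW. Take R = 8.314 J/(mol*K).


Isentropic work: W = m*(gamma/(gamma-1))*(R*T1/MW)*((P2/P1)^((gamma-1)/gamma) - 1)
T1 = 24 + 273.15 = 297.15 K
Pressure ratio = 17.0 / 9.3 = 1.82796
Exponent = (1.35 - 1)/1.35 = 0.259259
(P2/P1)^exp - 1 = 1.82796^0.259259 - 1 = 0.169277
W = 38.8 * 1.35 / 0.35 * 8.314 * 297.15 / 2 * 0.169277 = 31290

31290 kW


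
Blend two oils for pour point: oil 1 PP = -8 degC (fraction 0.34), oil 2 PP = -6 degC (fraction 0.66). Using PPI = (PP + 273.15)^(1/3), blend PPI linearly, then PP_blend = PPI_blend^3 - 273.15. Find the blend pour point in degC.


PPI_1 = (-8 + 273.15)^(1/3) = 6.42437
PPI_2 = (-6 + 273.15)^(1/3) = 6.440482
PPI_blend = 0.34 * 6.42437 + 0.66 * 6.440482 = 6.435004
PP_blend = 6.435004^3 - 273.15 = 266.4689 - 273.15 = -6.68

-6.68 degC
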